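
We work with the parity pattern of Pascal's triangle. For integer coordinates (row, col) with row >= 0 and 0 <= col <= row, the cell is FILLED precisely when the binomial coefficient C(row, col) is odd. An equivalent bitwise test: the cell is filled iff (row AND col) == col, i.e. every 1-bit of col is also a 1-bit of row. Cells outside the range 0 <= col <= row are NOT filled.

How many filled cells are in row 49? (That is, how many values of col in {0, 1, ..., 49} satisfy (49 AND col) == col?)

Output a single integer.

49 in binary = 110001
popcount(49) = number of 1-bits in 110001 = 3
A col c satisfies (49 AND c) == c iff every set bit of c is also set in 49; each of the 3 set bits of 49 can independently be on or off in c.
count = 2^3 = 8

Answer: 8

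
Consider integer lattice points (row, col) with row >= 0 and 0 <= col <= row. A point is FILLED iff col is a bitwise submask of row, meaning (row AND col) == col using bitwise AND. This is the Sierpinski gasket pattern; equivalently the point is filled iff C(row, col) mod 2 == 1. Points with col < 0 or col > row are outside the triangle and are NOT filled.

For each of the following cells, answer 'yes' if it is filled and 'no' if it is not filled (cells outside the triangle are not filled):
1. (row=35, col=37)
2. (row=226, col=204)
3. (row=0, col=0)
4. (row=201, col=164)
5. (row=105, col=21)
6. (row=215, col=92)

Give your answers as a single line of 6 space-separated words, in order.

(35,37): col outside [0, 35] -> not filled
(226,204): row=0b11100010, col=0b11001100, row AND col = 0b11000000 = 192; 192 != 204 -> empty
(0,0): row=0b0, col=0b0, row AND col = 0b0 = 0; 0 == 0 -> filled
(201,164): row=0b11001001, col=0b10100100, row AND col = 0b10000000 = 128; 128 != 164 -> empty
(105,21): row=0b1101001, col=0b10101, row AND col = 0b1 = 1; 1 != 21 -> empty
(215,92): row=0b11010111, col=0b1011100, row AND col = 0b1010100 = 84; 84 != 92 -> empty

Answer: no no yes no no no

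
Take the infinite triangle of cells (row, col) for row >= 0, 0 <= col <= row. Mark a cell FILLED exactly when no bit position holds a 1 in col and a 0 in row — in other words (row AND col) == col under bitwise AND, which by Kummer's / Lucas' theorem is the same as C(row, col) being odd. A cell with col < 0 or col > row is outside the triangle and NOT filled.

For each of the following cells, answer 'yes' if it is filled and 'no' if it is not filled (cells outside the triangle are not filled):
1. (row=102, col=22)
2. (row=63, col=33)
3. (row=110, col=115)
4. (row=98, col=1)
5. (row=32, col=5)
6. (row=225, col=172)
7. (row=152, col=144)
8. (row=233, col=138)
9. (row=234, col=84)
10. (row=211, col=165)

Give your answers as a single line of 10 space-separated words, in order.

Answer: no yes no no no no yes no no no

Derivation:
(102,22): row=0b1100110, col=0b10110, row AND col = 0b110 = 6; 6 != 22 -> empty
(63,33): row=0b111111, col=0b100001, row AND col = 0b100001 = 33; 33 == 33 -> filled
(110,115): col outside [0, 110] -> not filled
(98,1): row=0b1100010, col=0b1, row AND col = 0b0 = 0; 0 != 1 -> empty
(32,5): row=0b100000, col=0b101, row AND col = 0b0 = 0; 0 != 5 -> empty
(225,172): row=0b11100001, col=0b10101100, row AND col = 0b10100000 = 160; 160 != 172 -> empty
(152,144): row=0b10011000, col=0b10010000, row AND col = 0b10010000 = 144; 144 == 144 -> filled
(233,138): row=0b11101001, col=0b10001010, row AND col = 0b10001000 = 136; 136 != 138 -> empty
(234,84): row=0b11101010, col=0b1010100, row AND col = 0b1000000 = 64; 64 != 84 -> empty
(211,165): row=0b11010011, col=0b10100101, row AND col = 0b10000001 = 129; 129 != 165 -> empty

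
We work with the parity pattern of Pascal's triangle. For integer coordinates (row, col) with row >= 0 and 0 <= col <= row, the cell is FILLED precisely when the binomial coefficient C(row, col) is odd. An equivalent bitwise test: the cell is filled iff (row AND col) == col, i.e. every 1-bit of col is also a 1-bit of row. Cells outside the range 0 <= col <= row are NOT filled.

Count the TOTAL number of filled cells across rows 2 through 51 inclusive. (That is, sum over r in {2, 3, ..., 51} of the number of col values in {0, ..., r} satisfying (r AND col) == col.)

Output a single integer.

r2=10 pc1: +2 =2
r3=11 pc2: +4 =6
r4=100 pc1: +2 =8
r5=101 pc2: +4 =12
r6=110 pc2: +4 =16
r7=111 pc3: +8 =24
r8=1000 pc1: +2 =26
r9=1001 pc2: +4 =30
r10=1010 pc2: +4 =34
r11=1011 pc3: +8 =42
r12=1100 pc2: +4 =46
r13=1101 pc3: +8 =54
r14=1110 pc3: +8 =62
r15=1111 pc4: +16 =78
r16=10000 pc1: +2 =80
r17=10001 pc2: +4 =84
r18=10010 pc2: +4 =88
r19=10011 pc3: +8 =96
r20=10100 pc2: +4 =100
r21=10101 pc3: +8 =108
r22=10110 pc3: +8 =116
r23=10111 pc4: +16 =132
r24=11000 pc2: +4 =136
r25=11001 pc3: +8 =144
r26=11010 pc3: +8 =152
r27=11011 pc4: +16 =168
r28=11100 pc3: +8 =176
r29=11101 pc4: +16 =192
r30=11110 pc4: +16 =208
r31=11111 pc5: +32 =240
r32=100000 pc1: +2 =242
r33=100001 pc2: +4 =246
r34=100010 pc2: +4 =250
r35=100011 pc3: +8 =258
r36=100100 pc2: +4 =262
r37=100101 pc3: +8 =270
r38=100110 pc3: +8 =278
r39=100111 pc4: +16 =294
r40=101000 pc2: +4 =298
r41=101001 pc3: +8 =306
r42=101010 pc3: +8 =314
r43=101011 pc4: +16 =330
r44=101100 pc3: +8 =338
r45=101101 pc4: +16 =354
r46=101110 pc4: +16 =370
r47=101111 pc5: +32 =402
r48=110000 pc2: +4 =406
r49=110001 pc3: +8 =414
r50=110010 pc3: +8 =422
r51=110011 pc4: +16 =438

Answer: 438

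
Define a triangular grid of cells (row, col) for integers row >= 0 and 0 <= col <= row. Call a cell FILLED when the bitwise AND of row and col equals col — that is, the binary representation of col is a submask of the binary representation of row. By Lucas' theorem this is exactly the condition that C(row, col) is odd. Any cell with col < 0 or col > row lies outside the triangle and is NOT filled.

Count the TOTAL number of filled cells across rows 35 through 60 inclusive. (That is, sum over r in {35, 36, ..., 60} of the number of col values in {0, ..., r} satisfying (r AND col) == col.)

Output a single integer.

Answer: 348

Derivation:
r35=100011 pc3: +8 =8
r36=100100 pc2: +4 =12
r37=100101 pc3: +8 =20
r38=100110 pc3: +8 =28
r39=100111 pc4: +16 =44
r40=101000 pc2: +4 =48
r41=101001 pc3: +8 =56
r42=101010 pc3: +8 =64
r43=101011 pc4: +16 =80
r44=101100 pc3: +8 =88
r45=101101 pc4: +16 =104
r46=101110 pc4: +16 =120
r47=101111 pc5: +32 =152
r48=110000 pc2: +4 =156
r49=110001 pc3: +8 =164
r50=110010 pc3: +8 =172
r51=110011 pc4: +16 =188
r52=110100 pc3: +8 =196
r53=110101 pc4: +16 =212
r54=110110 pc4: +16 =228
r55=110111 pc5: +32 =260
r56=111000 pc3: +8 =268
r57=111001 pc4: +16 =284
r58=111010 pc4: +16 =300
r59=111011 pc5: +32 =332
r60=111100 pc4: +16 =348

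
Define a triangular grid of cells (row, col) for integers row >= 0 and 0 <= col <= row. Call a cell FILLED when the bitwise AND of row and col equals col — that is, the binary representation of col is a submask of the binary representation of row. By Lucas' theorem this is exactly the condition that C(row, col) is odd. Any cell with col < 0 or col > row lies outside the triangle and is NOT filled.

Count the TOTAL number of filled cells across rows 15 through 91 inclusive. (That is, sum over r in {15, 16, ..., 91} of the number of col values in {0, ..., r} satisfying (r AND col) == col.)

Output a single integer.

r15=1111 pc4: +16 =16
r16=10000 pc1: +2 =18
r17=10001 pc2: +4 =22
r18=10010 pc2: +4 =26
r19=10011 pc3: +8 =34
r20=10100 pc2: +4 =38
r21=10101 pc3: +8 =46
r22=10110 pc3: +8 =54
r23=10111 pc4: +16 =70
r24=11000 pc2: +4 =74
r25=11001 pc3: +8 =82
r26=11010 pc3: +8 =90
r27=11011 pc4: +16 =106
r28=11100 pc3: +8 =114
r29=11101 pc4: +16 =130
r30=11110 pc4: +16 =146
r31=11111 pc5: +32 =178
r32=100000 pc1: +2 =180
r33=100001 pc2: +4 =184
r34=100010 pc2: +4 =188
r35=100011 pc3: +8 =196
r36=100100 pc2: +4 =200
r37=100101 pc3: +8 =208
r38=100110 pc3: +8 =216
r39=100111 pc4: +16 =232
r40=101000 pc2: +4 =236
r41=101001 pc3: +8 =244
r42=101010 pc3: +8 =252
r43=101011 pc4: +16 =268
r44=101100 pc3: +8 =276
r45=101101 pc4: +16 =292
r46=101110 pc4: +16 =308
r47=101111 pc5: +32 =340
r48=110000 pc2: +4 =344
r49=110001 pc3: +8 =352
r50=110010 pc3: +8 =360
r51=110011 pc4: +16 =376
r52=110100 pc3: +8 =384
r53=110101 pc4: +16 =400
r54=110110 pc4: +16 =416
r55=110111 pc5: +32 =448
r56=111000 pc3: +8 =456
r57=111001 pc4: +16 =472
r58=111010 pc4: +16 =488
r59=111011 pc5: +32 =520
r60=111100 pc4: +16 =536
r61=111101 pc5: +32 =568
r62=111110 pc5: +32 =600
r63=111111 pc6: +64 =664
r64=1000000 pc1: +2 =666
r65=1000001 pc2: +4 =670
r66=1000010 pc2: +4 =674
r67=1000011 pc3: +8 =682
r68=1000100 pc2: +4 =686
r69=1000101 pc3: +8 =694
r70=1000110 pc3: +8 =702
r71=1000111 pc4: +16 =718
r72=1001000 pc2: +4 =722
r73=1001001 pc3: +8 =730
r74=1001010 pc3: +8 =738
r75=1001011 pc4: +16 =754
r76=1001100 pc3: +8 =762
r77=1001101 pc4: +16 =778
r78=1001110 pc4: +16 =794
r79=1001111 pc5: +32 =826
r80=1010000 pc2: +4 =830
r81=1010001 pc3: +8 =838
r82=1010010 pc3: +8 =846
r83=1010011 pc4: +16 =862
r84=1010100 pc3: +8 =870
r85=1010101 pc4: +16 =886
r86=1010110 pc4: +16 =902
r87=1010111 pc5: +32 =934
r88=1011000 pc3: +8 =942
r89=1011001 pc4: +16 =958
r90=1011010 pc4: +16 =974
r91=1011011 pc5: +32 =1006

Answer: 1006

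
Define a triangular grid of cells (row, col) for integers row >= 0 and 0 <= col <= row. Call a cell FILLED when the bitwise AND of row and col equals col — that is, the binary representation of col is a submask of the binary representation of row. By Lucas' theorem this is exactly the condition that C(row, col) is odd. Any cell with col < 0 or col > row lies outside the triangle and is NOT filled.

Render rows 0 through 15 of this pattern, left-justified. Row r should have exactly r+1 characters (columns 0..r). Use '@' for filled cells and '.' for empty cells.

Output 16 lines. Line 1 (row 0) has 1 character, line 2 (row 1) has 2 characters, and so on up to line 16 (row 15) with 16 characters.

r0=0: @
r1=1: @@
r2=10: @.@
r3=11: @@@@
r4=100: @...@
r5=101: @@..@@
r6=110: @.@.@.@
r7=111: @@@@@@@@
r8=1000: @.......@
r9=1001: @@......@@
r10=1010: @.@.....@.@
r11=1011: @@@@....@@@@
r12=1100: @...@...@...@
r13=1101: @@..@@..@@..@@
r14=1110: @.@.@.@.@.@.@.@
r15=1111: @@@@@@@@@@@@@@@@

Answer: @
@@
@.@
@@@@
@...@
@@..@@
@.@.@.@
@@@@@@@@
@.......@
@@......@@
@.@.....@.@
@@@@....@@@@
@...@...@...@
@@..@@..@@..@@
@.@.@.@.@.@.@.@
@@@@@@@@@@@@@@@@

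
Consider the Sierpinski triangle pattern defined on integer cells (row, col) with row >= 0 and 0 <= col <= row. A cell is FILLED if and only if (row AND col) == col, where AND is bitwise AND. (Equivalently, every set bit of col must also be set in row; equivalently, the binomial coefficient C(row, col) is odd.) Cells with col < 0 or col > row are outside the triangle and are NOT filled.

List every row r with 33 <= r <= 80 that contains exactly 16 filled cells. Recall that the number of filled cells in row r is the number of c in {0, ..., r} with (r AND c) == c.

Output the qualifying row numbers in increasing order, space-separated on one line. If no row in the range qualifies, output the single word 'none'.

Answer: 39 43 45 46 51 53 54 57 58 60 71 75 77 78

Derivation:
Row r has 2^popcount(r) filled cells, so we need popcount(r) = log2(16) = 4.
Scan r = 33..80 and keep those with exactly 4 one-bits:
r=33=100001 popcount=2 -> skip
r=34=100010 popcount=2 -> skip
r=35=100011 popcount=3 -> skip
r=36=100100 popcount=2 -> skip
r=37=100101 popcount=3 -> skip
r=38=100110 popcount=3 -> skip
r=39=100111 popcount=4 -> KEEP
r=40=101000 popcount=2 -> skip
r=41=101001 popcount=3 -> skip
r=42=101010 popcount=3 -> skip
r=43=101011 popcount=4 -> KEEP
r=44=101100 popcount=3 -> skip
r=45=101101 popcount=4 -> KEEP
r=46=101110 popcount=4 -> KEEP
r=47=101111 popcount=5 -> skip
r=48=110000 popcount=2 -> skip
r=49=110001 popcount=3 -> skip
r=50=110010 popcount=3 -> skip
r=51=110011 popcount=4 -> KEEP
r=52=110100 popcount=3 -> skip
r=53=110101 popcount=4 -> KEEP
r=54=110110 popcount=4 -> KEEP
r=55=110111 popcount=5 -> skip
r=56=111000 popcount=3 -> skip
r=57=111001 popcount=4 -> KEEP
r=58=111010 popcount=4 -> KEEP
r=59=111011 popcount=5 -> skip
r=60=111100 popcount=4 -> KEEP
r=61=111101 popcount=5 -> skip
r=62=111110 popcount=5 -> skip
r=63=111111 popcount=6 -> skip
r=64=1000000 popcount=1 -> skip
r=65=1000001 popcount=2 -> skip
r=66=1000010 popcount=2 -> skip
r=67=1000011 popcount=3 -> skip
r=68=1000100 popcount=2 -> skip
r=69=1000101 popcount=3 -> skip
r=70=1000110 popcount=3 -> skip
r=71=1000111 popcount=4 -> KEEP
r=72=1001000 popcount=2 -> skip
r=73=1001001 popcount=3 -> skip
r=74=1001010 popcount=3 -> skip
r=75=1001011 popcount=4 -> KEEP
r=76=1001100 popcount=3 -> skip
r=77=1001101 popcount=4 -> KEEP
r=78=1001110 popcount=4 -> KEEP
r=79=1001111 popcount=5 -> skip
r=80=1010000 popcount=2 -> skip
Kept rows: 39 43 45 46 51 53 54 57 58 60 71 75 77 78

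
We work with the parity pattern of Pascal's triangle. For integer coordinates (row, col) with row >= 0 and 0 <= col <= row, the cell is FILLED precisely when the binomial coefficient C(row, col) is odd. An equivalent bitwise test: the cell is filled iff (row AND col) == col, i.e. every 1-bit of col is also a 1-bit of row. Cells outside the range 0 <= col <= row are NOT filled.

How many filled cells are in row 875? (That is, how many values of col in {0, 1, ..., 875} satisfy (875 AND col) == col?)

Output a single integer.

Answer: 128

Derivation:
875 in binary = 1101101011
popcount(875) = number of 1-bits in 1101101011 = 7
A col c satisfies (875 AND c) == c iff every set bit of c is also set in 875; each of the 7 set bits of 875 can independently be on or off in c.
count = 2^7 = 128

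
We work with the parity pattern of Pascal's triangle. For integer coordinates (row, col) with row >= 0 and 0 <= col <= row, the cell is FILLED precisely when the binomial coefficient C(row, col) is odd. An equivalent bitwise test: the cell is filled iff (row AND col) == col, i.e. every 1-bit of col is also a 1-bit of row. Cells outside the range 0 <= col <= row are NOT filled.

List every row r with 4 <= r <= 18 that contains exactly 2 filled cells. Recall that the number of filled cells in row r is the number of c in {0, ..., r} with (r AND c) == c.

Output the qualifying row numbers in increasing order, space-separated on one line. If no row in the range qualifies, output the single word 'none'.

Row r has 2^popcount(r) filled cells, so we need popcount(r) = log2(2) = 1.
Scan r = 4..18 and keep those with exactly 1 one-bits:
r=4=100 popcount=1 -> KEEP
r=5=101 popcount=2 -> skip
r=6=110 popcount=2 -> skip
r=7=111 popcount=3 -> skip
r=8=1000 popcount=1 -> KEEP
r=9=1001 popcount=2 -> skip
r=10=1010 popcount=2 -> skip
r=11=1011 popcount=3 -> skip
r=12=1100 popcount=2 -> skip
r=13=1101 popcount=3 -> skip
r=14=1110 popcount=3 -> skip
r=15=1111 popcount=4 -> skip
r=16=10000 popcount=1 -> KEEP
r=17=10001 popcount=2 -> skip
r=18=10010 popcount=2 -> skip
Kept rows: 4 8 16

Answer: 4 8 16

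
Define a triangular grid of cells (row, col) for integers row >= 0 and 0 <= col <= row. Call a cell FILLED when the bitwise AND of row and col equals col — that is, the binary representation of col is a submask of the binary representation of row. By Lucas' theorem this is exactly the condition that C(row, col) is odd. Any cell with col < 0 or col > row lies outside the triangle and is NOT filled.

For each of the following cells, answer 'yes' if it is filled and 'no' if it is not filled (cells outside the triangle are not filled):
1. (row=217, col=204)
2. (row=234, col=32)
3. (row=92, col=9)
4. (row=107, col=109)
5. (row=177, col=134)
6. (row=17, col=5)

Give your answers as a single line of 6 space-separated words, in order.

(217,204): row=0b11011001, col=0b11001100, row AND col = 0b11001000 = 200; 200 != 204 -> empty
(234,32): row=0b11101010, col=0b100000, row AND col = 0b100000 = 32; 32 == 32 -> filled
(92,9): row=0b1011100, col=0b1001, row AND col = 0b1000 = 8; 8 != 9 -> empty
(107,109): col outside [0, 107] -> not filled
(177,134): row=0b10110001, col=0b10000110, row AND col = 0b10000000 = 128; 128 != 134 -> empty
(17,5): row=0b10001, col=0b101, row AND col = 0b1 = 1; 1 != 5 -> empty

Answer: no yes no no no no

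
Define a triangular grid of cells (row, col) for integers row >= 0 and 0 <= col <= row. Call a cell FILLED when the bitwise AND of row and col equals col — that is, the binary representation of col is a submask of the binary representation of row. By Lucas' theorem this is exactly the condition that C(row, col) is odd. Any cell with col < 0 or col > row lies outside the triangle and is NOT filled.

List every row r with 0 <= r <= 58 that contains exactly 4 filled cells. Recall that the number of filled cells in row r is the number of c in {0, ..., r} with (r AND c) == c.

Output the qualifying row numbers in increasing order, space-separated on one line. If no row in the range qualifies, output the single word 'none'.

Row r has 2^popcount(r) filled cells, so we need popcount(r) = log2(4) = 2.
Scan r = 0..58 and keep those with exactly 2 one-bits:
r=0=0 popcount=0 -> skip
r=1=1 popcount=1 -> skip
r=2=10 popcount=1 -> skip
r=3=11 popcount=2 -> KEEP
r=4=100 popcount=1 -> skip
r=5=101 popcount=2 -> KEEP
r=6=110 popcount=2 -> KEEP
r=7=111 popcount=3 -> skip
r=8=1000 popcount=1 -> skip
r=9=1001 popcount=2 -> KEEP
r=10=1010 popcount=2 -> KEEP
r=11=1011 popcount=3 -> skip
r=12=1100 popcount=2 -> KEEP
r=13=1101 popcount=3 -> skip
r=14=1110 popcount=3 -> skip
r=15=1111 popcount=4 -> skip
r=16=10000 popcount=1 -> skip
r=17=10001 popcount=2 -> KEEP
r=18=10010 popcount=2 -> KEEP
r=19=10011 popcount=3 -> skip
r=20=10100 popcount=2 -> KEEP
r=21=10101 popcount=3 -> skip
r=22=10110 popcount=3 -> skip
r=23=10111 popcount=4 -> skip
r=24=11000 popcount=2 -> KEEP
r=25=11001 popcount=3 -> skip
r=26=11010 popcount=3 -> skip
r=27=11011 popcount=4 -> skip
r=28=11100 popcount=3 -> skip
r=29=11101 popcount=4 -> skip
r=30=11110 popcount=4 -> skip
r=31=11111 popcount=5 -> skip
r=32=100000 popcount=1 -> skip
r=33=100001 popcount=2 -> KEEP
r=34=100010 popcount=2 -> KEEP
r=35=100011 popcount=3 -> skip
r=36=100100 popcount=2 -> KEEP
r=37=100101 popcount=3 -> skip
r=38=100110 popcount=3 -> skip
r=39=100111 popcount=4 -> skip
r=40=101000 popcount=2 -> KEEP
r=41=101001 popcount=3 -> skip
r=42=101010 popcount=3 -> skip
r=43=101011 popcount=4 -> skip
r=44=101100 popcount=3 -> skip
r=45=101101 popcount=4 -> skip
r=46=101110 popcount=4 -> skip
r=47=101111 popcount=5 -> skip
r=48=110000 popcount=2 -> KEEP
r=49=110001 popcount=3 -> skip
r=50=110010 popcount=3 -> skip
r=51=110011 popcount=4 -> skip
r=52=110100 popcount=3 -> skip
r=53=110101 popcount=4 -> skip
r=54=110110 popcount=4 -> skip
r=55=110111 popcount=5 -> skip
r=56=111000 popcount=3 -> skip
r=57=111001 popcount=4 -> skip
r=58=111010 popcount=4 -> skip
Kept rows: 3 5 6 9 10 12 17 18 20 24 33 34 36 40 48

Answer: 3 5 6 9 10 12 17 18 20 24 33 34 36 40 48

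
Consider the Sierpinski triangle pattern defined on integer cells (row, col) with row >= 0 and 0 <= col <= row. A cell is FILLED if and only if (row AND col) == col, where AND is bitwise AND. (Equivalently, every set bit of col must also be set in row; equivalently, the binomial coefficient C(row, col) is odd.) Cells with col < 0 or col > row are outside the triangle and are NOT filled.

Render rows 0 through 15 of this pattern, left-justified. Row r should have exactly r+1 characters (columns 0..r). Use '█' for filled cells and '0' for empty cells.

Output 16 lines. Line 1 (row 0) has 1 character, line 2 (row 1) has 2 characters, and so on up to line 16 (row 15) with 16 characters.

r0=0: █
r1=1: ██
r2=10: █0█
r3=11: ████
r4=100: █000█
r5=101: ██00██
r6=110: █0█0█0█
r7=111: ████████
r8=1000: █0000000█
r9=1001: ██000000██
r10=1010: █0█00000█0█
r11=1011: ████0000████
r12=1100: █000█000█000█
r13=1101: ██00██00██00██
r14=1110: █0█0█0█0█0█0█0█
r15=1111: ████████████████

Answer: █
██
█0█
████
█000█
██00██
█0█0█0█
████████
█0000000█
██000000██
█0█00000█0█
████0000████
█000█000█000█
██00██00██00██
█0█0█0█0█0█0█0█
████████████████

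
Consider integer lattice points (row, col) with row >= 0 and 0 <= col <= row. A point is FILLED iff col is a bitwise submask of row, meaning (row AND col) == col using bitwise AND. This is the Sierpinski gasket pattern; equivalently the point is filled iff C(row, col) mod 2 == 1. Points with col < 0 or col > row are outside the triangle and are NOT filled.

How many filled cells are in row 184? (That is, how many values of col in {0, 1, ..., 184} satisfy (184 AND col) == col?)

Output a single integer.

184 in binary = 10111000
popcount(184) = number of 1-bits in 10111000 = 4
A col c satisfies (184 AND c) == c iff every set bit of c is also set in 184; each of the 4 set bits of 184 can independently be on or off in c.
count = 2^4 = 16

Answer: 16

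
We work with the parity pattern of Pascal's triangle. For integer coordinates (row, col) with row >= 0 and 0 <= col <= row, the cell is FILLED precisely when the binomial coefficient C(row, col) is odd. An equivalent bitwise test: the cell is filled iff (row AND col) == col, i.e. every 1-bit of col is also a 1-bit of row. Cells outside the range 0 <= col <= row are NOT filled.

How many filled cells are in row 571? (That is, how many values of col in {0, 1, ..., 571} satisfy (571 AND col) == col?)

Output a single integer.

Answer: 64

Derivation:
571 in binary = 1000111011
popcount(571) = number of 1-bits in 1000111011 = 6
A col c satisfies (571 AND c) == c iff every set bit of c is also set in 571; each of the 6 set bits of 571 can independently be on or off in c.
count = 2^6 = 64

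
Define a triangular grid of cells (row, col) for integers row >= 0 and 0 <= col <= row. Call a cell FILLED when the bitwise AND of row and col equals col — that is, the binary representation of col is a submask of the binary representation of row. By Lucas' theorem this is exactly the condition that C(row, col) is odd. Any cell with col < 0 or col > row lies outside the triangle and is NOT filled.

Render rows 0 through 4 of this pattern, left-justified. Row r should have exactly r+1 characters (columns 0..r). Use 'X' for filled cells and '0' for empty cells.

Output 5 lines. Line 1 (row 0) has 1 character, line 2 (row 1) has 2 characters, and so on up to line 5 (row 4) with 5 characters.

r0=0: X
r1=1: XX
r2=10: X0X
r3=11: XXXX
r4=100: X000X

Answer: X
XX
X0X
XXXX
X000X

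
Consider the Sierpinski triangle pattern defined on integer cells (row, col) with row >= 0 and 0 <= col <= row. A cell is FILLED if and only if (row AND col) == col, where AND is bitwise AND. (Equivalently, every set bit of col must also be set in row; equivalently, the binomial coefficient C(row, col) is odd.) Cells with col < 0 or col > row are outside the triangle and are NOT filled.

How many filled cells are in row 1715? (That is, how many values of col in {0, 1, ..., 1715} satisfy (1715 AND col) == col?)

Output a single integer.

Answer: 128

Derivation:
1715 in binary = 11010110011
popcount(1715) = number of 1-bits in 11010110011 = 7
A col c satisfies (1715 AND c) == c iff every set bit of c is also set in 1715; each of the 7 set bits of 1715 can independently be on or off in c.
count = 2^7 = 128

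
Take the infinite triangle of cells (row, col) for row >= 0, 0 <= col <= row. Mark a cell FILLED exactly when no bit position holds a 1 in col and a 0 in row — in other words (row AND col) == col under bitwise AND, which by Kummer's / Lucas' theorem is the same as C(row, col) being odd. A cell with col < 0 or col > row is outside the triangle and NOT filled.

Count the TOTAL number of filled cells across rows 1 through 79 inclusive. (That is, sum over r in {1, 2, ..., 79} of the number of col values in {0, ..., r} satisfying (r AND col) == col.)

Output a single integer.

Answer: 890

Derivation:
r1=1 pc1: +2 =2
r2=10 pc1: +2 =4
r3=11 pc2: +4 =8
r4=100 pc1: +2 =10
r5=101 pc2: +4 =14
r6=110 pc2: +4 =18
r7=111 pc3: +8 =26
r8=1000 pc1: +2 =28
r9=1001 pc2: +4 =32
r10=1010 pc2: +4 =36
r11=1011 pc3: +8 =44
r12=1100 pc2: +4 =48
r13=1101 pc3: +8 =56
r14=1110 pc3: +8 =64
r15=1111 pc4: +16 =80
r16=10000 pc1: +2 =82
r17=10001 pc2: +4 =86
r18=10010 pc2: +4 =90
r19=10011 pc3: +8 =98
r20=10100 pc2: +4 =102
r21=10101 pc3: +8 =110
r22=10110 pc3: +8 =118
r23=10111 pc4: +16 =134
r24=11000 pc2: +4 =138
r25=11001 pc3: +8 =146
r26=11010 pc3: +8 =154
r27=11011 pc4: +16 =170
r28=11100 pc3: +8 =178
r29=11101 pc4: +16 =194
r30=11110 pc4: +16 =210
r31=11111 pc5: +32 =242
r32=100000 pc1: +2 =244
r33=100001 pc2: +4 =248
r34=100010 pc2: +4 =252
r35=100011 pc3: +8 =260
r36=100100 pc2: +4 =264
r37=100101 pc3: +8 =272
r38=100110 pc3: +8 =280
r39=100111 pc4: +16 =296
r40=101000 pc2: +4 =300
r41=101001 pc3: +8 =308
r42=101010 pc3: +8 =316
r43=101011 pc4: +16 =332
r44=101100 pc3: +8 =340
r45=101101 pc4: +16 =356
r46=101110 pc4: +16 =372
r47=101111 pc5: +32 =404
r48=110000 pc2: +4 =408
r49=110001 pc3: +8 =416
r50=110010 pc3: +8 =424
r51=110011 pc4: +16 =440
r52=110100 pc3: +8 =448
r53=110101 pc4: +16 =464
r54=110110 pc4: +16 =480
r55=110111 pc5: +32 =512
r56=111000 pc3: +8 =520
r57=111001 pc4: +16 =536
r58=111010 pc4: +16 =552
r59=111011 pc5: +32 =584
r60=111100 pc4: +16 =600
r61=111101 pc5: +32 =632
r62=111110 pc5: +32 =664
r63=111111 pc6: +64 =728
r64=1000000 pc1: +2 =730
r65=1000001 pc2: +4 =734
r66=1000010 pc2: +4 =738
r67=1000011 pc3: +8 =746
r68=1000100 pc2: +4 =750
r69=1000101 pc3: +8 =758
r70=1000110 pc3: +8 =766
r71=1000111 pc4: +16 =782
r72=1001000 pc2: +4 =786
r73=1001001 pc3: +8 =794
r74=1001010 pc3: +8 =802
r75=1001011 pc4: +16 =818
r76=1001100 pc3: +8 =826
r77=1001101 pc4: +16 =842
r78=1001110 pc4: +16 =858
r79=1001111 pc5: +32 =890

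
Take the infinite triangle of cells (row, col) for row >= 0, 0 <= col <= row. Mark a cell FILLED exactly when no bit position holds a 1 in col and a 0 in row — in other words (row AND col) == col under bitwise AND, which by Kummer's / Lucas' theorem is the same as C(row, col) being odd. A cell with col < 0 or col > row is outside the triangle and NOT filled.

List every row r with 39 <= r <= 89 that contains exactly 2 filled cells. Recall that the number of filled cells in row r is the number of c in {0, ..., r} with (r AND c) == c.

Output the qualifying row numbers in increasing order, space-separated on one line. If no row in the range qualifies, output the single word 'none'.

Answer: 64

Derivation:
Row r has 2^popcount(r) filled cells, so we need popcount(r) = log2(2) = 1.
Scan r = 39..89 and keep those with exactly 1 one-bits:
r=39=100111 popcount=4 -> skip
r=40=101000 popcount=2 -> skip
r=41=101001 popcount=3 -> skip
r=42=101010 popcount=3 -> skip
r=43=101011 popcount=4 -> skip
r=44=101100 popcount=3 -> skip
r=45=101101 popcount=4 -> skip
r=46=101110 popcount=4 -> skip
r=47=101111 popcount=5 -> skip
r=48=110000 popcount=2 -> skip
r=49=110001 popcount=3 -> skip
r=50=110010 popcount=3 -> skip
r=51=110011 popcount=4 -> skip
r=52=110100 popcount=3 -> skip
r=53=110101 popcount=4 -> skip
r=54=110110 popcount=4 -> skip
r=55=110111 popcount=5 -> skip
r=56=111000 popcount=3 -> skip
r=57=111001 popcount=4 -> skip
r=58=111010 popcount=4 -> skip
r=59=111011 popcount=5 -> skip
r=60=111100 popcount=4 -> skip
r=61=111101 popcount=5 -> skip
r=62=111110 popcount=5 -> skip
r=63=111111 popcount=6 -> skip
r=64=1000000 popcount=1 -> KEEP
r=65=1000001 popcount=2 -> skip
r=66=1000010 popcount=2 -> skip
r=67=1000011 popcount=3 -> skip
r=68=1000100 popcount=2 -> skip
r=69=1000101 popcount=3 -> skip
r=70=1000110 popcount=3 -> skip
r=71=1000111 popcount=4 -> skip
r=72=1001000 popcount=2 -> skip
r=73=1001001 popcount=3 -> skip
r=74=1001010 popcount=3 -> skip
r=75=1001011 popcount=4 -> skip
r=76=1001100 popcount=3 -> skip
r=77=1001101 popcount=4 -> skip
r=78=1001110 popcount=4 -> skip
r=79=1001111 popcount=5 -> skip
r=80=1010000 popcount=2 -> skip
r=81=1010001 popcount=3 -> skip
r=82=1010010 popcount=3 -> skip
r=83=1010011 popcount=4 -> skip
r=84=1010100 popcount=3 -> skip
r=85=1010101 popcount=4 -> skip
r=86=1010110 popcount=4 -> skip
r=87=1010111 popcount=5 -> skip
r=88=1011000 popcount=3 -> skip
r=89=1011001 popcount=4 -> skip
Kept rows: 64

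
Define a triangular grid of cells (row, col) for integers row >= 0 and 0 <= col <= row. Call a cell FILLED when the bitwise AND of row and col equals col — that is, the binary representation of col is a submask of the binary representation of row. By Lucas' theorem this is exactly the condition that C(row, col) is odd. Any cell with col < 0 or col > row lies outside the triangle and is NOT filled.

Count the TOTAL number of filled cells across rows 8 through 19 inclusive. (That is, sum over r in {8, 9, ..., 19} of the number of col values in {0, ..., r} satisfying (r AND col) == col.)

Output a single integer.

r8=1000 pc1: +2 =2
r9=1001 pc2: +4 =6
r10=1010 pc2: +4 =10
r11=1011 pc3: +8 =18
r12=1100 pc2: +4 =22
r13=1101 pc3: +8 =30
r14=1110 pc3: +8 =38
r15=1111 pc4: +16 =54
r16=10000 pc1: +2 =56
r17=10001 pc2: +4 =60
r18=10010 pc2: +4 =64
r19=10011 pc3: +8 =72

Answer: 72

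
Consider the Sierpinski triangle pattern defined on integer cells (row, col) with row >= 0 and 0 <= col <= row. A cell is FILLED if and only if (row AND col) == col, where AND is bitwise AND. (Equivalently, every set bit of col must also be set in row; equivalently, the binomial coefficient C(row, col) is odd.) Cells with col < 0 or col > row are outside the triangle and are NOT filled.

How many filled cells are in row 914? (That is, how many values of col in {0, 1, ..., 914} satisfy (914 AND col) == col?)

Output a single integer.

Answer: 32

Derivation:
914 in binary = 1110010010
popcount(914) = number of 1-bits in 1110010010 = 5
A col c satisfies (914 AND c) == c iff every set bit of c is also set in 914; each of the 5 set bits of 914 can independently be on or off in c.
count = 2^5 = 32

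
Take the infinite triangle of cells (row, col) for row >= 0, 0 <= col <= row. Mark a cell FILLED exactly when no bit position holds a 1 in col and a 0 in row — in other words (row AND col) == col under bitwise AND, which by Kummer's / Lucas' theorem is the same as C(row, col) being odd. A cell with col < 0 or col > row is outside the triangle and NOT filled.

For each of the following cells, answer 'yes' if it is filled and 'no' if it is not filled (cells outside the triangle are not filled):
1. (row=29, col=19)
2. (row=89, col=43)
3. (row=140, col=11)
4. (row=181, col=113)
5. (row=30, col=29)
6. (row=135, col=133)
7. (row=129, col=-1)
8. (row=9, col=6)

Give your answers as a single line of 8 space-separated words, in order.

Answer: no no no no no yes no no

Derivation:
(29,19): row=0b11101, col=0b10011, row AND col = 0b10001 = 17; 17 != 19 -> empty
(89,43): row=0b1011001, col=0b101011, row AND col = 0b1001 = 9; 9 != 43 -> empty
(140,11): row=0b10001100, col=0b1011, row AND col = 0b1000 = 8; 8 != 11 -> empty
(181,113): row=0b10110101, col=0b1110001, row AND col = 0b110001 = 49; 49 != 113 -> empty
(30,29): row=0b11110, col=0b11101, row AND col = 0b11100 = 28; 28 != 29 -> empty
(135,133): row=0b10000111, col=0b10000101, row AND col = 0b10000101 = 133; 133 == 133 -> filled
(129,-1): col outside [0, 129] -> not filled
(9,6): row=0b1001, col=0b110, row AND col = 0b0 = 0; 0 != 6 -> empty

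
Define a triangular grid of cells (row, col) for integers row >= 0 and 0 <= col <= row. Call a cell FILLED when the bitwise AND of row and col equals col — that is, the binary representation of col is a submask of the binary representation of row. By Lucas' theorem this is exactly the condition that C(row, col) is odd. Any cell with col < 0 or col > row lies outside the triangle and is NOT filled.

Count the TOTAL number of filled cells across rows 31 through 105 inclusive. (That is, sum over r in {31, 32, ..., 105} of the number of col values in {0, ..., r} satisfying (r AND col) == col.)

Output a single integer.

r31=11111 pc5: +32 =32
r32=100000 pc1: +2 =34
r33=100001 pc2: +4 =38
r34=100010 pc2: +4 =42
r35=100011 pc3: +8 =50
r36=100100 pc2: +4 =54
r37=100101 pc3: +8 =62
r38=100110 pc3: +8 =70
r39=100111 pc4: +16 =86
r40=101000 pc2: +4 =90
r41=101001 pc3: +8 =98
r42=101010 pc3: +8 =106
r43=101011 pc4: +16 =122
r44=101100 pc3: +8 =130
r45=101101 pc4: +16 =146
r46=101110 pc4: +16 =162
r47=101111 pc5: +32 =194
r48=110000 pc2: +4 =198
r49=110001 pc3: +8 =206
r50=110010 pc3: +8 =214
r51=110011 pc4: +16 =230
r52=110100 pc3: +8 =238
r53=110101 pc4: +16 =254
r54=110110 pc4: +16 =270
r55=110111 pc5: +32 =302
r56=111000 pc3: +8 =310
r57=111001 pc4: +16 =326
r58=111010 pc4: +16 =342
r59=111011 pc5: +32 =374
r60=111100 pc4: +16 =390
r61=111101 pc5: +32 =422
r62=111110 pc5: +32 =454
r63=111111 pc6: +64 =518
r64=1000000 pc1: +2 =520
r65=1000001 pc2: +4 =524
r66=1000010 pc2: +4 =528
r67=1000011 pc3: +8 =536
r68=1000100 pc2: +4 =540
r69=1000101 pc3: +8 =548
r70=1000110 pc3: +8 =556
r71=1000111 pc4: +16 =572
r72=1001000 pc2: +4 =576
r73=1001001 pc3: +8 =584
r74=1001010 pc3: +8 =592
r75=1001011 pc4: +16 =608
r76=1001100 pc3: +8 =616
r77=1001101 pc4: +16 =632
r78=1001110 pc4: +16 =648
r79=1001111 pc5: +32 =680
r80=1010000 pc2: +4 =684
r81=1010001 pc3: +8 =692
r82=1010010 pc3: +8 =700
r83=1010011 pc4: +16 =716
r84=1010100 pc3: +8 =724
r85=1010101 pc4: +16 =740
r86=1010110 pc4: +16 =756
r87=1010111 pc5: +32 =788
r88=1011000 pc3: +8 =796
r89=1011001 pc4: +16 =812
r90=1011010 pc4: +16 =828
r91=1011011 pc5: +32 =860
r92=1011100 pc4: +16 =876
r93=1011101 pc5: +32 =908
r94=1011110 pc5: +32 =940
r95=1011111 pc6: +64 =1004
r96=1100000 pc2: +4 =1008
r97=1100001 pc3: +8 =1016
r98=1100010 pc3: +8 =1024
r99=1100011 pc4: +16 =1040
r100=1100100 pc3: +8 =1048
r101=1100101 pc4: +16 =1064
r102=1100110 pc4: +16 =1080
r103=1100111 pc5: +32 =1112
r104=1101000 pc3: +8 =1120
r105=1101001 pc4: +16 =1136

Answer: 1136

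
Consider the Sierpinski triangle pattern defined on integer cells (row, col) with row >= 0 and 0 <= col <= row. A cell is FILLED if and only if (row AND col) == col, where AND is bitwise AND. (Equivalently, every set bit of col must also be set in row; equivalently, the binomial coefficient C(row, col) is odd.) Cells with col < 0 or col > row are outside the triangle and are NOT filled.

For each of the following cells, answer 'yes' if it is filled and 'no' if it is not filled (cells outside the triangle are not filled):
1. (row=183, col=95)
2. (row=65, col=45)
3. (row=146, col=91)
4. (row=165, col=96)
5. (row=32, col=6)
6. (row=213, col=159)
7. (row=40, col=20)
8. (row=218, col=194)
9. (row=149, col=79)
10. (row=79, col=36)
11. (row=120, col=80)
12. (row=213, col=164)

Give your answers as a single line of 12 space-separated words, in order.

Answer: no no no no no no no yes no no yes no

Derivation:
(183,95): row=0b10110111, col=0b1011111, row AND col = 0b10111 = 23; 23 != 95 -> empty
(65,45): row=0b1000001, col=0b101101, row AND col = 0b1 = 1; 1 != 45 -> empty
(146,91): row=0b10010010, col=0b1011011, row AND col = 0b10010 = 18; 18 != 91 -> empty
(165,96): row=0b10100101, col=0b1100000, row AND col = 0b100000 = 32; 32 != 96 -> empty
(32,6): row=0b100000, col=0b110, row AND col = 0b0 = 0; 0 != 6 -> empty
(213,159): row=0b11010101, col=0b10011111, row AND col = 0b10010101 = 149; 149 != 159 -> empty
(40,20): row=0b101000, col=0b10100, row AND col = 0b0 = 0; 0 != 20 -> empty
(218,194): row=0b11011010, col=0b11000010, row AND col = 0b11000010 = 194; 194 == 194 -> filled
(149,79): row=0b10010101, col=0b1001111, row AND col = 0b101 = 5; 5 != 79 -> empty
(79,36): row=0b1001111, col=0b100100, row AND col = 0b100 = 4; 4 != 36 -> empty
(120,80): row=0b1111000, col=0b1010000, row AND col = 0b1010000 = 80; 80 == 80 -> filled
(213,164): row=0b11010101, col=0b10100100, row AND col = 0b10000100 = 132; 132 != 164 -> empty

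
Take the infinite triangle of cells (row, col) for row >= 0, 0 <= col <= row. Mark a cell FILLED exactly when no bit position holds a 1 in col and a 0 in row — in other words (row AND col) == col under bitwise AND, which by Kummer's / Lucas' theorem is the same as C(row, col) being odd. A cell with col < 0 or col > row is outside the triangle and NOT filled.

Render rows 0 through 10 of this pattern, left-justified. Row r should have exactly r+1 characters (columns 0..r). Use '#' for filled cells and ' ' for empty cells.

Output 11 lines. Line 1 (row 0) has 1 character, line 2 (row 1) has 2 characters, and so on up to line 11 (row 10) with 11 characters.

r0=0: #
r1=1: ##
r2=10: # #
r3=11: ####
r4=100: #   #
r5=101: ##  ##
r6=110: # # # #
r7=111: ########
r8=1000: #       #
r9=1001: ##      ##
r10=1010: # #     # #

Answer: #
##
# #
####
#   #
##  ##
# # # #
########
#       #
##      ##
# #     # #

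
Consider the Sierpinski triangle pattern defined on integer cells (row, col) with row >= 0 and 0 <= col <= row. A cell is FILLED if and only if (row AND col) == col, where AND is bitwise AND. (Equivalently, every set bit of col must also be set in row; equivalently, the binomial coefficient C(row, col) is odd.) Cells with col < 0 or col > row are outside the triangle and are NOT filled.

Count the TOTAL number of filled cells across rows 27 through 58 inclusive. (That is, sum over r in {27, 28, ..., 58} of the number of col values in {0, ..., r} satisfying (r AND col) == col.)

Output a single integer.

r27=11011 pc4: +16 =16
r28=11100 pc3: +8 =24
r29=11101 pc4: +16 =40
r30=11110 pc4: +16 =56
r31=11111 pc5: +32 =88
r32=100000 pc1: +2 =90
r33=100001 pc2: +4 =94
r34=100010 pc2: +4 =98
r35=100011 pc3: +8 =106
r36=100100 pc2: +4 =110
r37=100101 pc3: +8 =118
r38=100110 pc3: +8 =126
r39=100111 pc4: +16 =142
r40=101000 pc2: +4 =146
r41=101001 pc3: +8 =154
r42=101010 pc3: +8 =162
r43=101011 pc4: +16 =178
r44=101100 pc3: +8 =186
r45=101101 pc4: +16 =202
r46=101110 pc4: +16 =218
r47=101111 pc5: +32 =250
r48=110000 pc2: +4 =254
r49=110001 pc3: +8 =262
r50=110010 pc3: +8 =270
r51=110011 pc4: +16 =286
r52=110100 pc3: +8 =294
r53=110101 pc4: +16 =310
r54=110110 pc4: +16 =326
r55=110111 pc5: +32 =358
r56=111000 pc3: +8 =366
r57=111001 pc4: +16 =382
r58=111010 pc4: +16 =398

Answer: 398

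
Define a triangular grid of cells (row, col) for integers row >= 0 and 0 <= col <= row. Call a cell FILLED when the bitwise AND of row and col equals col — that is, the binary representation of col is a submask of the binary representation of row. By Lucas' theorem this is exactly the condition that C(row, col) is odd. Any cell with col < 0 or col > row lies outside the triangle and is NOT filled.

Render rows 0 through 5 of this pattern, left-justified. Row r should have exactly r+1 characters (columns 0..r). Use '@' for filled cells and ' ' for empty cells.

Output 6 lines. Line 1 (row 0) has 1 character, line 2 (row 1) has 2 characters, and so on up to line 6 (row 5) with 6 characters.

Answer: @
@@
@ @
@@@@
@   @
@@  @@

Derivation:
r0=0: @
r1=1: @@
r2=10: @ @
r3=11: @@@@
r4=100: @   @
r5=101: @@  @@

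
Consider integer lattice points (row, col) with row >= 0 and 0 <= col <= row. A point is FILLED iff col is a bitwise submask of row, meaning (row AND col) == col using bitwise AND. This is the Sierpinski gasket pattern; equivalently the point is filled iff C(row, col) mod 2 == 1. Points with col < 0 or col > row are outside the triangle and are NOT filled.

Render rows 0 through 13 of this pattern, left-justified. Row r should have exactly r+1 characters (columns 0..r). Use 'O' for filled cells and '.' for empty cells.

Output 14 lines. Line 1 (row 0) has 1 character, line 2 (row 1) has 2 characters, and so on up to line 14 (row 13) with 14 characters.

r0=0: O
r1=1: OO
r2=10: O.O
r3=11: OOOO
r4=100: O...O
r5=101: OO..OO
r6=110: O.O.O.O
r7=111: OOOOOOOO
r8=1000: O.......O
r9=1001: OO......OO
r10=1010: O.O.....O.O
r11=1011: OOOO....OOOO
r12=1100: O...O...O...O
r13=1101: OO..OO..OO..OO

Answer: O
OO
O.O
OOOO
O...O
OO..OO
O.O.O.O
OOOOOOOO
O.......O
OO......OO
O.O.....O.O
OOOO....OOOO
O...O...O...O
OO..OO..OO..OO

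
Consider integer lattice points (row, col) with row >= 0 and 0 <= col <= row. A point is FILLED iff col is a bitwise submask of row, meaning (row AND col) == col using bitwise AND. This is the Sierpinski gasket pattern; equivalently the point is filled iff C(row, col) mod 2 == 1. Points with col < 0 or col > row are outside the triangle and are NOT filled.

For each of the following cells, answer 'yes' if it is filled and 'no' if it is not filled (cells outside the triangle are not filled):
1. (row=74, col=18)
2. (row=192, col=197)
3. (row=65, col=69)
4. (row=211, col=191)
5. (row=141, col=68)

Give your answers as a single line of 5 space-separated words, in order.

(74,18): row=0b1001010, col=0b10010, row AND col = 0b10 = 2; 2 != 18 -> empty
(192,197): col outside [0, 192] -> not filled
(65,69): col outside [0, 65] -> not filled
(211,191): row=0b11010011, col=0b10111111, row AND col = 0b10010011 = 147; 147 != 191 -> empty
(141,68): row=0b10001101, col=0b1000100, row AND col = 0b100 = 4; 4 != 68 -> empty

Answer: no no no no no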